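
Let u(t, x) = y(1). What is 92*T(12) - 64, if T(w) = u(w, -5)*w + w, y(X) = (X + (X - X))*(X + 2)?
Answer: 4352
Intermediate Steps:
y(X) = X*(2 + X) (y(X) = (X + 0)*(2 + X) = X*(2 + X))
u(t, x) = 3 (u(t, x) = 1*(2 + 1) = 1*3 = 3)
T(w) = 4*w (T(w) = 3*w + w = 4*w)
92*T(12) - 64 = 92*(4*12) - 64 = 92*48 - 64 = 4416 - 64 = 4352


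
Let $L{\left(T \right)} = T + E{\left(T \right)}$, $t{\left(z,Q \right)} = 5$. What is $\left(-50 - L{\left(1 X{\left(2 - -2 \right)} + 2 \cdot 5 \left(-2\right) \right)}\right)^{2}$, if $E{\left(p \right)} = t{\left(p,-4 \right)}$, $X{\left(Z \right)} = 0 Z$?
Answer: $1225$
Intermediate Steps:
$X{\left(Z \right)} = 0$
$E{\left(p \right)} = 5$
$L{\left(T \right)} = 5 + T$ ($L{\left(T \right)} = T + 5 = 5 + T$)
$\left(-50 - L{\left(1 X{\left(2 - -2 \right)} + 2 \cdot 5 \left(-2\right) \right)}\right)^{2} = \left(-50 - \left(5 + \left(1 \cdot 0 + 2 \cdot 5 \left(-2\right)\right)\right)\right)^{2} = \left(-50 - \left(5 + \left(0 + 10 \left(-2\right)\right)\right)\right)^{2} = \left(-50 - \left(5 + \left(0 - 20\right)\right)\right)^{2} = \left(-50 - \left(5 - 20\right)\right)^{2} = \left(-50 - -15\right)^{2} = \left(-50 + 15\right)^{2} = \left(-35\right)^{2} = 1225$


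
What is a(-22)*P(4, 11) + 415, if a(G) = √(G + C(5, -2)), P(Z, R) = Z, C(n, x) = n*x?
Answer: 415 + 16*I*√2 ≈ 415.0 + 22.627*I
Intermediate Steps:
a(G) = √(-10 + G) (a(G) = √(G + 5*(-2)) = √(G - 10) = √(-10 + G))
a(-22)*P(4, 11) + 415 = √(-10 - 22)*4 + 415 = √(-32)*4 + 415 = (4*I*√2)*4 + 415 = 16*I*√2 + 415 = 415 + 16*I*√2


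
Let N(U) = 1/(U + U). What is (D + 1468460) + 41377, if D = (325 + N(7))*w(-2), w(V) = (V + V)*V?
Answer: 10587063/7 ≈ 1.5124e+6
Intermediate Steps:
N(U) = 1/(2*U)
w(V) = 2*V² (w(V) = (2*V)*V = 2*V²)
D = 18204/7 (D = (325 + (½)/7)*(2*(-2)²) = (325 + (½)*(⅐))*(2*4) = (325 + 1/14)*8 = (4551/14)*8 = 18204/7 ≈ 2600.6)
(D + 1468460) + 41377 = (18204/7 + 1468460) + 41377 = 10297424/7 + 41377 = 10587063/7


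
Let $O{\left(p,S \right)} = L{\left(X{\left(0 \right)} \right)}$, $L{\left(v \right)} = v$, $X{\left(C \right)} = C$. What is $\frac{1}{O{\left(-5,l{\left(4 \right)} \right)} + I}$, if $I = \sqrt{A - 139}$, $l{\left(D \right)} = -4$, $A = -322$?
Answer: $- \frac{i \sqrt{461}}{461} \approx - 0.046575 i$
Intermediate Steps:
$O{\left(p,S \right)} = 0$
$I = i \sqrt{461}$ ($I = \sqrt{-322 - 139} = \sqrt{-461} = i \sqrt{461} \approx 21.471 i$)
$\frac{1}{O{\left(-5,l{\left(4 \right)} \right)} + I} = \frac{1}{0 + i \sqrt{461}} = \frac{1}{i \sqrt{461}} = - \frac{i \sqrt{461}}{461}$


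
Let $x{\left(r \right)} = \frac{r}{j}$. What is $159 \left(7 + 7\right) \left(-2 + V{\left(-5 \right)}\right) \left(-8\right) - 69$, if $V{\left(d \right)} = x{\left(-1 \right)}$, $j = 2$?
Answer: $44451$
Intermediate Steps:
$x{\left(r \right)} = \frac{r}{2}$
$V{\left(d \right)} = - \frac{1}{2}$ ($V{\left(d \right)} = \frac{1}{2} \left(-1\right) = - \frac{1}{2}$)
$159 \left(7 + 7\right) \left(-2 + V{\left(-5 \right)}\right) \left(-8\right) - 69 = 159 \left(7 + 7\right) \left(-2 - \frac{1}{2}\right) \left(-8\right) - 69 = 159 \cdot 14 \left(- \frac{5}{2}\right) \left(-8\right) - 69 = 159 \left(\left(-35\right) \left(-8\right)\right) - 69 = 159 \cdot 280 - 69 = 44520 - 69 = 44451$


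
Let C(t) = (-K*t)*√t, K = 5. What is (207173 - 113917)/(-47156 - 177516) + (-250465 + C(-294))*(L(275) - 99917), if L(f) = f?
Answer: 700887712844863/28084 - 1025316180*I*√6 ≈ 2.4957e+10 - 2.5115e+9*I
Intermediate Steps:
C(t) = -5*t^(3/2) (C(t) = (-5*t)*√t = -5*t^(3/2))
(207173 - 113917)/(-47156 - 177516) + (-250465 + C(-294))*(L(275) - 99917) = (207173 - 113917)/(-47156 - 177516) + (-250465 - (-10290)*I*√6)*(275 - 99917) = 93256/(-224672) + (-250465 - (-10290)*I*√6)*(-99642) = 93256*(-1/224672) + (-250465 + 10290*I*√6)*(-99642) = -11657/28084 + (24956833530 - 1025316180*I*√6) = 700887712844863/28084 - 1025316180*I*√6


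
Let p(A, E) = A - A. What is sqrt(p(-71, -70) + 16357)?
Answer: sqrt(16357) ≈ 127.89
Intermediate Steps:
p(A, E) = 0
sqrt(p(-71, -70) + 16357) = sqrt(0 + 16357) = sqrt(16357)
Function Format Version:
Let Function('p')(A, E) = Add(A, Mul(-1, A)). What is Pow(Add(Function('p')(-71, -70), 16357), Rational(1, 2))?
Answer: Pow(16357, Rational(1, 2)) ≈ 127.89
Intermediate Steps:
Function('p')(A, E) = 0
Pow(Add(Function('p')(-71, -70), 16357), Rational(1, 2)) = Pow(Add(0, 16357), Rational(1, 2)) = Pow(16357, Rational(1, 2))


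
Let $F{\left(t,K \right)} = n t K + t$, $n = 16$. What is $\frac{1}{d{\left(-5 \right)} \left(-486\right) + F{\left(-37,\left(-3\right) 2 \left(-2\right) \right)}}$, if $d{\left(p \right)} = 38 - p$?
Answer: $- \frac{1}{28039} \approx -3.5665 \cdot 10^{-5}$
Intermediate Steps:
$F{\left(t,K \right)} = t + 16 K t$ ($F{\left(t,K \right)} = 16 t K + t = 16 K t + t = t + 16 K t$)
$\frac{1}{d{\left(-5 \right)} \left(-486\right) + F{\left(-37,\left(-3\right) 2 \left(-2\right) \right)}} = \frac{1}{\left(38 - -5\right) \left(-486\right) - 37 \left(1 + 16 \left(-3\right) 2 \left(-2\right)\right)} = \frac{1}{\left(38 + 5\right) \left(-486\right) - 37 \left(1 + 16 \left(\left(-6\right) \left(-2\right)\right)\right)} = \frac{1}{43 \left(-486\right) - 37 \left(1 + 16 \cdot 12\right)} = \frac{1}{-20898 - 37 \left(1 + 192\right)} = \frac{1}{-20898 - 7141} = \frac{1}{-28039} = - \frac{1}{28039}$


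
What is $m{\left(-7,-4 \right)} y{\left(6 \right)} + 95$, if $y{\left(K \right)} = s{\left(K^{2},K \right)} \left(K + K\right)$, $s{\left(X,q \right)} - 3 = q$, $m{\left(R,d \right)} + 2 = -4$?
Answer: $-553$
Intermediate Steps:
$m{\left(R,d \right)} = -6$ ($m{\left(R,d \right)} = -2 - 4 = -6$)
$s{\left(X,q \right)} = 3 + q$
$y{\left(K \right)} = 2 K \left(3 + K\right)$ ($y{\left(K \right)} = \left(3 + K\right) \left(K + K\right) = \left(3 + K\right) 2 K = 2 K \left(3 + K\right)$)
$m{\left(-7,-4 \right)} y{\left(6 \right)} + 95 = - 6 \cdot 2 \cdot 6 \left(3 + 6\right) + 95 = - 6 \cdot 2 \cdot 6 \cdot 9 + 95 = \left(-6\right) 108 + 95 = -648 + 95 = -553$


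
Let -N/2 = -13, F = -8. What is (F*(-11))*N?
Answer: 2288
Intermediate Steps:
N = 26 (N = -2*(-13) = 26)
(F*(-11))*N = -8*(-11)*26 = 88*26 = 2288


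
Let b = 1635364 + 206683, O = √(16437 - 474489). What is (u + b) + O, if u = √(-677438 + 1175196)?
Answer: 1842047 + √497758 + 14*I*√2337 ≈ 1.8428e+6 + 676.79*I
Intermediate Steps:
O = 14*I*√2337 (O = √(-458052) = 14*I*√2337 ≈ 676.79*I)
b = 1842047
u = √497758 ≈ 705.52
(u + b) + O = (√497758 + 1842047) + 14*I*√2337 = (1842047 + √497758) + 14*I*√2337 = 1842047 + √497758 + 14*I*√2337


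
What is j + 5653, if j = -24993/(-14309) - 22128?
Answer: -235715782/14309 ≈ -16473.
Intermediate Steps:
j = -316604559/14309 (j = -24993*(-1/14309) - 22128 = 24993/14309 - 22128 = -316604559/14309 ≈ -22126.)
j + 5653 = -316604559/14309 + 5653 = -235715782/14309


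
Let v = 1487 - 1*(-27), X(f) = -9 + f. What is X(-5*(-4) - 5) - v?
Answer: -1508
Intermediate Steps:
v = 1514 (v = 1487 + 27 = 1514)
X(-5*(-4) - 5) - v = (-9 + (-5*(-4) - 5)) - 1*1514 = (-9 + (20 - 5)) - 1514 = (-9 + 15) - 1514 = 6 - 1514 = -1508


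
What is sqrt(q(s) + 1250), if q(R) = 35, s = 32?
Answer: sqrt(1285) ≈ 35.847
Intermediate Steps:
sqrt(q(s) + 1250) = sqrt(35 + 1250) = sqrt(1285)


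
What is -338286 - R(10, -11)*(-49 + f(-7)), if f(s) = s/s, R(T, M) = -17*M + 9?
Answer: -328878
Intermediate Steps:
R(T, M) = 9 - 17*M
f(s) = 1
-338286 - R(10, -11)*(-49 + f(-7)) = -338286 - (9 - 17*(-11))*(-49 + 1) = -338286 - (9 + 187)*(-48) = -338286 - 196*(-48) = -338286 - 1*(-9408) = -338286 + 9408 = -328878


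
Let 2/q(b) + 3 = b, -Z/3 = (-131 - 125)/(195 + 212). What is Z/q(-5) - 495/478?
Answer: -1669881/194546 ≈ -8.5835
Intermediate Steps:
Z = 768/407 (Z = -3*(-131 - 125)/(195 + 212) = -(-768)/407 = -3*(-256/407) = 768/407 ≈ 1.8870)
q(b) = 2/(-3 + b)
Z/q(-5) - 495/478 = 768/(407*((2/(-3 - 5)))) - 495/478 = 768/(407*((2/(-8)))) - 495*1/478 = 768/(407*((2*(-⅛)))) - 495/478 = 768/(407*(-¼)) - 495/478 = (768/407)*(-4) - 495/478 = -3072/407 - 495/478 = -1669881/194546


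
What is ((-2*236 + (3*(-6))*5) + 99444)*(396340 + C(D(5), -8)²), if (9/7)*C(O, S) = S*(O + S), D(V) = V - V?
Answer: 3194308255208/81 ≈ 3.9436e+10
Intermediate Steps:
D(V) = 0
C(O, S) = 7*S*(O + S)/9 (C(O, S) = 7*(S*(O + S))/9 = 7*S*(O + S)/9)
((-2*236 + (3*(-6))*5) + 99444)*(396340 + C(D(5), -8)²) = ((-2*236 + (3*(-6))*5) + 99444)*(396340 + ((7/9)*(-8)*(0 - 8))²) = ((-472 - 18*5) + 99444)*(396340 + ((7/9)*(-8)*(-8))²) = ((-472 - 90) + 99444)*(396340 + (448/9)²) = (-562 + 99444)*(396340 + 200704/81) = 98882*(32304244/81) = 3194308255208/81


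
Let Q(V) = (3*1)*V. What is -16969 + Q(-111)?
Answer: -17302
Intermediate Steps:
Q(V) = 3*V
-16969 + Q(-111) = -16969 + 3*(-111) = -16969 - 333 = -17302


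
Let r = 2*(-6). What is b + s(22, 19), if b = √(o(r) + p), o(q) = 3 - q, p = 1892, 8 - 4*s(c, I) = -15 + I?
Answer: 1 + √1907 ≈ 44.669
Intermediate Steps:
s(c, I) = 23/4 - I/4 (s(c, I) = 2 - (-15 + I)/4 = 2 + (15/4 - I/4) = 23/4 - I/4)
r = -12
b = √1907 (b = √((3 - 1*(-12)) + 1892) = √((3 + 12) + 1892) = √(15 + 1892) = √1907 ≈ 43.669)
b + s(22, 19) = √1907 + (23/4 - ¼*19) = √1907 + (23/4 - 19/4) = √1907 + 1 = 1 + √1907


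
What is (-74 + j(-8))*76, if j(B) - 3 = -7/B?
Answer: -10659/2 ≈ -5329.5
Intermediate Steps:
j(B) = 3 - 7/B
(-74 + j(-8))*76 = (-74 + (3 - 7/(-8)))*76 = (-74 + (3 - 7*(-1/8)))*76 = (-74 + (3 + 7/8))*76 = (-74 + 31/8)*76 = -561/8*76 = -10659/2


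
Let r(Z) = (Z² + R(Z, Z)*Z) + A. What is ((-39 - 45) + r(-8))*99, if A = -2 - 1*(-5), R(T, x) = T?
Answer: 4653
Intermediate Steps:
A = 3 (A = -2 + 5 = 3)
r(Z) = 3 + 2*Z² (r(Z) = (Z² + Z*Z) + 3 = (Z² + Z²) + 3 = 2*Z² + 3 = 3 + 2*Z²)
((-39 - 45) + r(-8))*99 = ((-39 - 45) + (3 + 2*(-8)²))*99 = (-84 + (3 + 2*64))*99 = (-84 + (3 + 128))*99 = (-84 + 131)*99 = 47*99 = 4653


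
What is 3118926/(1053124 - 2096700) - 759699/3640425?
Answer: -2024503304529/633176693300 ≈ -3.1974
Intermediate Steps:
3118926/(1053124 - 2096700) - 759699/3640425 = 3118926/(-1043576) - 759699*1/3640425 = 3118926*(-1/1043576) - 253233/1213475 = -1559463/521788 - 253233/1213475 = -2024503304529/633176693300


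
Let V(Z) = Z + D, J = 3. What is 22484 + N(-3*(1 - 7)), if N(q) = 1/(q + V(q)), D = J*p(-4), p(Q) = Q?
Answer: 539617/24 ≈ 22484.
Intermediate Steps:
D = -12 (D = 3*(-4) = -12)
V(Z) = -12 + Z (V(Z) = Z - 12 = -12 + Z)
N(q) = 1/(-12 + 2*q) (N(q) = 1/(q + (-12 + q)) = 1/(-12 + 2*q))
22484 + N(-3*(1 - 7)) = 22484 + 1/(2*(-6 - 3*(1 - 7))) = 22484 + 1/(2*(-6 - 3*(-6))) = 22484 + 1/(2*(-6 + 18)) = 22484 + (½)/12 = 22484 + (½)*(1/12) = 22484 + 1/24 = 539617/24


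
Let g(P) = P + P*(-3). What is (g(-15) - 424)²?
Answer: 155236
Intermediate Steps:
g(P) = -2*P (g(P) = P - 3*P = -2*P)
(g(-15) - 424)² = (-2*(-15) - 424)² = (30 - 424)² = (-394)² = 155236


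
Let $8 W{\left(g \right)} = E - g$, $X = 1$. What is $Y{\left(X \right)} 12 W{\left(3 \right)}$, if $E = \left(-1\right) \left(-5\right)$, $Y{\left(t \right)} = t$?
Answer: $3$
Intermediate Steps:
$E = 5$
$W{\left(g \right)} = \frac{5}{8} - \frac{g}{8}$ ($W{\left(g \right)} = \frac{5 - g}{8} = \frac{5}{8} - \frac{g}{8}$)
$Y{\left(X \right)} 12 W{\left(3 \right)} = 1 \cdot 12 \left(\frac{5}{8} - \frac{3}{8}\right) = 12 \left(\frac{5}{8} - \frac{3}{8}\right) = 12 \cdot \frac{1}{4} = 3$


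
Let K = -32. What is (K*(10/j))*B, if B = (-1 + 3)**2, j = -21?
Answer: 1280/21 ≈ 60.952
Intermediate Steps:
B = 4 (B = 2**2 = 4)
(K*(10/j))*B = -320/(-21)*4 = -320*(-1)/21*4 = -32*(-10/21)*4 = (320/21)*4 = 1280/21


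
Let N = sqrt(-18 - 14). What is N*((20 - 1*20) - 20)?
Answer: -80*I*sqrt(2) ≈ -113.14*I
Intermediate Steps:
N = 4*I*sqrt(2) (N = sqrt(-32) = 4*I*sqrt(2) ≈ 5.6569*I)
N*((20 - 1*20) - 20) = (4*I*sqrt(2))*((20 - 1*20) - 20) = (4*I*sqrt(2))*((20 - 20) - 20) = (4*I*sqrt(2))*(0 - 20) = (4*I*sqrt(2))*(-20) = -80*I*sqrt(2)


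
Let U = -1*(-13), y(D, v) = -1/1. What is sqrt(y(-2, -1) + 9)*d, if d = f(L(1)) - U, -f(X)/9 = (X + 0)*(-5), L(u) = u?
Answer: 64*sqrt(2) ≈ 90.510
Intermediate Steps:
y(D, v) = -1 (y(D, v) = -1*1 = -1)
U = 13
f(X) = 45*X (f(X) = -9*(X + 0)*(-5) = -9*X*(-5) = -(-45)*X = 45*X)
d = 32 (d = 45*1 - 1*13 = 45 - 13 = 32)
sqrt(y(-2, -1) + 9)*d = sqrt(-1 + 9)*32 = sqrt(8)*32 = (2*sqrt(2))*32 = 64*sqrt(2)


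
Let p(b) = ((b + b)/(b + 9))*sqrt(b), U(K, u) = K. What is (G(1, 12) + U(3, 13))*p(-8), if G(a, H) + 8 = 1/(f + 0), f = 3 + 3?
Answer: 464*I*sqrt(2)/3 ≈ 218.73*I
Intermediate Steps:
f = 6
G(a, H) = -47/6 (G(a, H) = -8 + 1/(6 + 0) = -8 + 1/6 = -47/6)
p(b) = 2*b**(3/2)/(9 + b) (p(b) = ((2*b)/(9 + b))*sqrt(b) = (2*b/(9 + b))*sqrt(b) = 2*b**(3/2)/(9 + b))
(G(1, 12) + U(3, 13))*p(-8) = (-47/6 + 3)*(2*(-8)**(3/2)/(9 - 8)) = -29*(-16*I*sqrt(2))/(3*1) = -29*(-16*I*sqrt(2))/3 = -(-464)*I*sqrt(2)/3 = 464*I*sqrt(2)/3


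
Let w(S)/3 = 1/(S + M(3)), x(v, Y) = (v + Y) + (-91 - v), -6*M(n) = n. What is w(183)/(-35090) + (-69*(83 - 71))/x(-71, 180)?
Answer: -5302450167/569949325 ≈ -9.3034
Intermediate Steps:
M(n) = -n/6
x(v, Y) = -91 + Y (x(v, Y) = (Y + v) + (-91 - v) = -91 + Y)
w(S) = 3/(-1/2 + S) (w(S) = 3/(S - 1/6*3) = 3/(S - 1/2) = 3/(-1/2 + S))
w(183)/(-35090) + (-69*(83 - 71))/x(-71, 180) = (6/(-1 + 2*183))/(-35090) + (-69*(83 - 71))/(-91 + 180) = (6/(-1 + 366))*(-1/35090) - 69*12/89 = (6/365)*(-1/35090) - 828*1/89 = (6*(1/365))*(-1/35090) - 828/89 = (6/365)*(-1/35090) - 828/89 = -3/6403925 - 828/89 = -5302450167/569949325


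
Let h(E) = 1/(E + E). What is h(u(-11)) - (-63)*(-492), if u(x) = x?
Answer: -681913/22 ≈ -30996.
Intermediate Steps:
h(E) = 1/(2*E)
h(u(-11)) - (-63)*(-492) = (½)/(-11) - (-63)*(-492) = (½)*(-1/11) - 1*30996 = -1/22 - 30996 = -681913/22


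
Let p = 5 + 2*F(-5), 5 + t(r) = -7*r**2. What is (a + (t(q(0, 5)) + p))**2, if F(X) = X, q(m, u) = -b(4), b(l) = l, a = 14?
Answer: 11664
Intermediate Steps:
q(m, u) = -4 (q(m, u) = -1*4 = -4)
t(r) = -5 - 7*r**2
p = -5 (p = 5 + 2*(-5) = 5 - 10 = -5)
(a + (t(q(0, 5)) + p))**2 = (14 + ((-5 - 7*(-4)**2) - 5))**2 = (14 + ((-5 - 7*16) - 5))**2 = (14 + ((-5 - 112) - 5))**2 = (14 + (-117 - 5))**2 = (14 - 122)**2 = (-108)**2 = 11664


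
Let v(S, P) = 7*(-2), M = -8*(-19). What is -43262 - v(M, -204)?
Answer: -43248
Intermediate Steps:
M = 152
v(S, P) = -14
-43262 - v(M, -204) = -43262 - 1*(-14) = -43262 + 14 = -43248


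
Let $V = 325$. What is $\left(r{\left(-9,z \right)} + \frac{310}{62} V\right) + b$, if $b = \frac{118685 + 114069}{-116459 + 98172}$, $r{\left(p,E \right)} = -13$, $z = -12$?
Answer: $\frac{29245890}{18287} \approx 1599.3$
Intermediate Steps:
$b = - \frac{232754}{18287}$ ($b = \frac{232754}{-18287} = 232754 \left(- \frac{1}{18287}\right) = - \frac{232754}{18287} \approx -12.728$)
$\left(r{\left(-9,z \right)} + \frac{310}{62} V\right) + b = \left(-13 + \frac{310}{62} \cdot 325\right) - \frac{232754}{18287} = \left(-13 + 310 \cdot \frac{1}{62} \cdot 325\right) - \frac{232754}{18287} = \left(-13 + 5 \cdot 325\right) - \frac{232754}{18287} = \left(-13 + 1625\right) - \frac{232754}{18287} = 1612 - \frac{232754}{18287} = \frac{29245890}{18287}$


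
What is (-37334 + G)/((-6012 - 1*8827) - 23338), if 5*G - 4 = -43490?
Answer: 230156/190885 ≈ 1.2057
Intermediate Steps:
G = -43486/5 (G = 4/5 + (1/5)*(-43490) = 4/5 - 8698 = -43486/5 ≈ -8697.2)
(-37334 + G)/((-6012 - 1*8827) - 23338) = (-37334 - 43486/5)/((-6012 - 1*8827) - 23338) = -230156/(5*((-6012 - 8827) - 23338)) = -230156/(5*(-14839 - 23338)) = -230156/5/(-38177) = -230156/5*(-1/38177) = 230156/190885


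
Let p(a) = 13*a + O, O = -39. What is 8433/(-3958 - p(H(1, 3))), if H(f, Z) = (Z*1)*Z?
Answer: -8433/4036 ≈ -2.0894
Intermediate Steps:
H(f, Z) = Z**2 (H(f, Z) = Z*Z = Z**2)
p(a) = -39 + 13*a (p(a) = 13*a - 39 = -39 + 13*a)
8433/(-3958 - p(H(1, 3))) = 8433/(-3958 - (-39 + 13*3**2)) = 8433/(-3958 - (-39 + 13*9)) = 8433/(-3958 - (-39 + 117)) = 8433/(-3958 - 1*78) = 8433/(-3958 - 78) = 8433/(-4036) = 8433*(-1/4036) = -8433/4036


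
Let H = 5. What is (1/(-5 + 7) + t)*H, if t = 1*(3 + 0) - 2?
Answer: 15/2 ≈ 7.5000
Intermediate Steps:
t = 1 (t = 1*3 - 2 = 3 - 2 = 1)
(1/(-5 + 7) + t)*H = (1/(-5 + 7) + 1)*5 = (1/2 + 1)*5 = (½ + 1)*5 = (3/2)*5 = 15/2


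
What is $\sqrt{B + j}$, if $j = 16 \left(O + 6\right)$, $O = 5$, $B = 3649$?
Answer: $15 \sqrt{17} \approx 61.847$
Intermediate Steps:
$j = 176$ ($j = 16 \left(5 + 6\right) = 16 \cdot 11 = 176$)
$\sqrt{B + j} = \sqrt{3649 + 176} = \sqrt{3825} = 15 \sqrt{17}$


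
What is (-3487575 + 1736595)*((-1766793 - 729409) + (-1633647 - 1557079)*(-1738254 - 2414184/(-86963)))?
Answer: -844522677832437731903160/86963 ≈ -9.7113e+18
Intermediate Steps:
(-3487575 + 1736595)*((-1766793 - 729409) + (-1633647 - 1557079)*(-1738254 - 2414184/(-86963))) = -1750980*(-2496202 - 3190726*(-1738254 - 2414184*(-1/86963))) = -1750980*(-2496202 - 3190726*(-1738254 + 2414184/86963)) = -1750980*(-2496202 - 3190726*(-151161368418/86963)) = -1750980*(-2496202 + 482314508406891468/86963) = -1750980*482314291329676942/86963 = -844522677832437731903160/86963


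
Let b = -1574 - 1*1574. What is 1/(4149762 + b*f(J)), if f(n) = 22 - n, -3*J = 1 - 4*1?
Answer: 1/4083654 ≈ 2.4488e-7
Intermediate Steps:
b = -3148 (b = -1574 - 1574 = -3148)
J = 1 (J = -(1 - 4*1)/3 = -(1 - 4)/3 = -⅓*(-3) = 1)
1/(4149762 + b*f(J)) = 1/(4149762 - 3148*(22 - 1*1)) = 1/(4149762 - 3148*(22 - 1)) = 1/(4149762 - 3148*21) = 1/(4149762 - 66108) = 1/4083654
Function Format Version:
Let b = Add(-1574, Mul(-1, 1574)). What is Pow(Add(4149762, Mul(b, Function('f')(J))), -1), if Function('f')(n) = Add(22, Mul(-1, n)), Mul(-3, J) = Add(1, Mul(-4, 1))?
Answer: Rational(1, 4083654) ≈ 2.4488e-7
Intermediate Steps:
b = -3148 (b = Add(-1574, -1574) = -3148)
J = 1 (J = Mul(Rational(-1, 3), Add(1, Mul(-4, 1))) = Mul(Rational(-1, 3), Add(1, -4)) = Mul(Rational(-1, 3), -3) = 1)
Pow(Add(4149762, Mul(b, Function('f')(J))), -1) = Pow(Add(4149762, Mul(-3148, Add(22, Mul(-1, 1)))), -1) = Pow(Add(4149762, Mul(-3148, Add(22, -1))), -1) = Pow(Add(4149762, Mul(-3148, 21)), -1) = Pow(Add(4149762, -66108), -1) = Pow(4083654, -1) = Rational(1, 4083654)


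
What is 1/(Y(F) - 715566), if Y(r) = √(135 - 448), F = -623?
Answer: -715566/512034700669 - I*√313/512034700669 ≈ -1.3975e-6 - 3.4552e-11*I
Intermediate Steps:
Y(r) = I*√313 (Y(r) = √(-313) = I*√313)
1/(Y(F) - 715566) = 1/(I*√313 - 715566) = 1/(-715566 + I*√313)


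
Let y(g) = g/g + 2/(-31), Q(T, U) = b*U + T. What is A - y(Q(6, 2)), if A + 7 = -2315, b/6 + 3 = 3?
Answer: -72011/31 ≈ -2322.9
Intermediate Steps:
b = 0 (b = -18 + 6*3 = -18 + 18 = 0)
Q(T, U) = T (Q(T, U) = 0*U + T = 0 + T = T)
y(g) = 29/31 (y(g) = 1 + 2*(-1/31) = 1 - 2/31 = 29/31)
A = -2322 (A = -7 - 2315 = -2322)
A - y(Q(6, 2)) = -2322 - 1*29/31 = -2322 - 29/31 = -72011/31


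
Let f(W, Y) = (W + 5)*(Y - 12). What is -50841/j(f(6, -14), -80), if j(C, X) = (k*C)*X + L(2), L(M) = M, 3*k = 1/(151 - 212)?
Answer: 9303903/22514 ≈ 413.25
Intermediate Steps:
f(W, Y) = (-12 + Y)*(5 + W) (f(W, Y) = (5 + W)*(-12 + Y) = (-12 + Y)*(5 + W))
k = -1/183 (k = 1/(3*(151 - 212)) = (⅓)/(-61) = (⅓)*(-1/61) = -1/183 ≈ -0.0054645)
j(C, X) = 2 - C*X/183 (j(C, X) = (-C/183)*X + 2 = -C*X/183 + 2 = 2 - C*X/183)
-50841/j(f(6, -14), -80) = -50841/(2 - 1/183*(-60 - 12*6 + 5*(-14) + 6*(-14))*(-80)) = -50841/(2 - 1/183*(-60 - 72 - 70 - 84)*(-80)) = -50841/(2 - 1/183*(-286)*(-80)) = -50841/(2 - 22880/183) = -50841/(-22514/183) = -50841*(-183/22514) = 9303903/22514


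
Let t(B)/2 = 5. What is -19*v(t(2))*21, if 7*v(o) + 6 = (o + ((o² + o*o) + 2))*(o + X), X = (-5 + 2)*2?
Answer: -47994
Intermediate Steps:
t(B) = 10 (t(B) = 2*5 = 10)
X = -6 (X = -3*2 = -6)
v(o) = -6/7 + (-6 + o)*(2 + o + 2*o²)/7 (v(o) = -6/7 + ((o + ((o² + o*o) + 2))*(o - 6))/7 = -6/7 + ((o + ((o² + o²) + 2))*(-6 + o))/7 = -6/7 + ((o + (2*o² + 2))*(-6 + o))/7 = -6/7 + ((o + (2 + 2*o²))*(-6 + o))/7 = -6/7 + ((2 + o + 2*o²)*(-6 + o))/7 = -6/7 + ((-6 + o)*(2 + o + 2*o²))/7 = -6/7 + (-6 + o)*(2 + o + 2*o²)/7)
-19*v(t(2))*21 = -19*(-18/7 - 11/7*10² - 4/7*10 + (2/7)*10³)*21 = -19*(-18/7 - 11/7*100 - 40/7 + (2/7)*1000)*21 = -19*(-18/7 - 1100/7 - 40/7 + 2000/7)*21 = -19*842/7*21 = -15998/7*21 = -47994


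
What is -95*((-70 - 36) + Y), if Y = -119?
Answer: 21375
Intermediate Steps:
-95*((-70 - 36) + Y) = -95*((-70 - 36) - 119) = -95*(-106 - 119) = -95*(-225) = -1*(-21375) = 21375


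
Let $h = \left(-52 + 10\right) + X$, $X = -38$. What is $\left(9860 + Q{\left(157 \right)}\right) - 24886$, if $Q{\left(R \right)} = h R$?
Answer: $-27586$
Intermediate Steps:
$h = -80$ ($h = \left(-52 + 10\right) - 38 = -42 - 38 = -80$)
$Q{\left(R \right)} = - 80 R$
$\left(9860 + Q{\left(157 \right)}\right) - 24886 = \left(9860 - 12560\right) - 24886 = -2700 - 24886 = -27586$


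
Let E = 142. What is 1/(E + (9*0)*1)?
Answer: 1/142 ≈ 0.0070423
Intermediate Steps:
1/(E + (9*0)*1) = 1/(142 + (9*0)*1) = 1/(142 + 0*1) = 1/(142 + 0) = 1/142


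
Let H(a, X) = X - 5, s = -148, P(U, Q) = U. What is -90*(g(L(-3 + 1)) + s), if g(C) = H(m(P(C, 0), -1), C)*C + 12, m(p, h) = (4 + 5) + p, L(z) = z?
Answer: 10980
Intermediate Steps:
m(p, h) = 9 + p
H(a, X) = -5 + X
g(C) = 12 + C*(-5 + C) (g(C) = (-5 + C)*C + 12 = C*(-5 + C) + 12 = 12 + C*(-5 + C))
-90*(g(L(-3 + 1)) + s) = -90*((12 + (-3 + 1)*(-5 + (-3 + 1))) - 148) = -90*((12 - 2*(-5 - 2)) - 148) = -90*((12 - 2*(-7)) - 148) = -90*((12 + 14) - 148) = -90*(26 - 148) = -90*(-122) = 10980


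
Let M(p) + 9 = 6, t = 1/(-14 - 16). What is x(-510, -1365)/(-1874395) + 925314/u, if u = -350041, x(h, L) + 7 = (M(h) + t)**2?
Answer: -1560964234958221/590503590175500 ≈ -2.6434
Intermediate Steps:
t = -1/30 (t = 1/(-30) = -1/30 ≈ -0.033333)
M(p) = -3 (M(p) = -9 + 6 = -3)
x(h, L) = 1981/900 (x(h, L) = -7 + (-3 - 1/30)**2 = -7 + (-91/30)**2 = -7 + 8281/900 = 1981/900)
x(-510, -1365)/(-1874395) + 925314/u = (1981/900)/(-1874395) + 925314/(-350041) = (1981/900)*(-1/1874395) + 925314*(-1/350041) = -1981/1686955500 - 925314/350041 = -1560964234958221/590503590175500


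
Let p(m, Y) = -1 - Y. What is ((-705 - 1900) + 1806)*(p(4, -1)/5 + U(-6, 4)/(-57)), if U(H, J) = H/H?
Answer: 799/57 ≈ 14.018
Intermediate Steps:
U(H, J) = 1
((-705 - 1900) + 1806)*(p(4, -1)/5 + U(-6, 4)/(-57)) = ((-705 - 1900) + 1806)*((-1 - 1*(-1))/5 + 1/(-57)) = (-2605 + 1806)*((-1 + 1)*(1/5) + 1*(-1/57)) = -799*(0*(1/5) - 1/57) = -799*(0 - 1/57) = -799*(-1/57) = 799/57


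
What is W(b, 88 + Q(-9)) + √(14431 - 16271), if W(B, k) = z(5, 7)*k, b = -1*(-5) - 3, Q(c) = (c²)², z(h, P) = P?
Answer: 46543 + 4*I*√115 ≈ 46543.0 + 42.895*I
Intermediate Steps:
Q(c) = c⁴
b = 2 (b = 5 - 3 = 2)
W(B, k) = 7*k
W(b, 88 + Q(-9)) + √(14431 - 16271) = 7*(88 + (-9)⁴) + √(14431 - 16271) = 7*(88 + 6561) + √(-1840) = 7*6649 + 4*I*√115 = 46543 + 4*I*√115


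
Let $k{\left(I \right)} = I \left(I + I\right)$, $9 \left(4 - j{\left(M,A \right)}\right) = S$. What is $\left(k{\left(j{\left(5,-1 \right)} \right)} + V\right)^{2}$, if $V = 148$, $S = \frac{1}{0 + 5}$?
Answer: $\frac{132337343524}{4100625} \approx 32272.0$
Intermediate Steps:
$S = \frac{1}{5} \approx 0.2$
$j{\left(M,A \right)} = \frac{179}{45}$ ($j{\left(M,A \right)} = 4 - \frac{1}{45} = \frac{179}{45}$)
$k{\left(I \right)} = 2 I^{2}$ ($k{\left(I \right)} = I 2 I = 2 I^{2}$)
$\left(k{\left(j{\left(5,-1 \right)} \right)} + V\right)^{2} = \left(2 \left(\frac{179}{45}\right)^{2} + 148\right)^{2} = \left(2 \cdot \frac{32041}{2025} + 148\right)^{2} = \left(\frac{64082}{2025} + 148\right)^{2} = \left(\frac{363782}{2025}\right)^{2} = \frac{132337343524}{4100625}$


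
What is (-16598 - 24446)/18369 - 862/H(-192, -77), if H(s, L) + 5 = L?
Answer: 6234235/753129 ≈ 8.2778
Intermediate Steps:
H(s, L) = -5 + L
(-16598 - 24446)/18369 - 862/H(-192, -77) = (-16598 - 24446)/18369 - 862/(-5 - 77) = -41044*1/18369 - 862/(-82) = -41044/18369 - 862*(-1/82) = -41044/18369 + 431/41 = 6234235/753129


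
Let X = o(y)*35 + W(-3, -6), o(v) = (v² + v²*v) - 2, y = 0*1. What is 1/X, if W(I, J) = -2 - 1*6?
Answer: -1/78 ≈ -0.012821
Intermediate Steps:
y = 0
W(I, J) = -8 (W(I, J) = -2 - 6 = -8)
o(v) = -2 + v² + v³ (o(v) = (v² + v³) - 2 = -2 + v² + v³)
X = -78 (X = (-2 + 0² + 0³)*35 - 8 = (-2 + 0 + 0)*35 - 8 = -2*35 - 8 = -70 - 8 = -78)
1/X = 1/(-78) = -1/78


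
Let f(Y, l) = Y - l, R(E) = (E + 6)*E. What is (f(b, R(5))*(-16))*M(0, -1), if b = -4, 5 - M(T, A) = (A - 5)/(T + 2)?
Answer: 7552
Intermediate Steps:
M(T, A) = 5 - (-5 + A)/(2 + T) (M(T, A) = 5 - (A - 5)/(T + 2) = 5 - (-5 + A)/(2 + T))
R(E) = E*(6 + E) (R(E) = (6 + E)*E = E*(6 + E))
(f(b, R(5))*(-16))*M(0, -1) = ((-4 - 5*(6 + 5))*(-16))*((15 - 1*(-1) + 5*0)/(2 + 0)) = ((-4 - 5*11)*(-16))*((15 + 1 + 0)/2) = ((-4 - 1*55)*(-16))*((½)*16) = ((-4 - 55)*(-16))*8 = -59*(-16)*8 = 944*8 = 7552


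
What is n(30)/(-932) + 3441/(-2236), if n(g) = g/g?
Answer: -200578/130247 ≈ -1.5400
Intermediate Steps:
n(g) = 1
n(30)/(-932) + 3441/(-2236) = 1/(-932) + 3441/(-2236) = 1*(-1/932) + 3441*(-1/2236) = -1/932 - 3441/2236 = -200578/130247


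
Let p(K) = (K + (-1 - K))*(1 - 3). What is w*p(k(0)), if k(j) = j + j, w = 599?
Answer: 1198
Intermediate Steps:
k(j) = 2*j
p(K) = 2 (p(K) = -1*(-2) = 2)
w*p(k(0)) = 599*2 = 1198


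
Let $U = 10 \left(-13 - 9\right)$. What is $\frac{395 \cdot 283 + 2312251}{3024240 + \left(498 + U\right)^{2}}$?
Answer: $\frac{606009}{775381} \approx 0.78156$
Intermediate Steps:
$U = -220$ ($U = 10 \left(-22\right) = -220$)
$\frac{395 \cdot 283 + 2312251}{3024240 + \left(498 + U\right)^{2}} = \frac{395 \cdot 283 + 2312251}{3024240 + \left(498 - 220\right)^{2}} = \frac{111785 + 2312251}{3024240 + 278^{2}} = \frac{2424036}{3024240 + 77284} = \frac{2424036}{3101524} = 2424036 \cdot \frac{1}{3101524} = \frac{606009}{775381}$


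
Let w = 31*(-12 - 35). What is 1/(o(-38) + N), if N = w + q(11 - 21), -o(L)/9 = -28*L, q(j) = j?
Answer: -1/11043 ≈ -9.0555e-5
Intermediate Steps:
o(L) = 252*L (o(L) = -(-252)*L = 252*L)
w = -1457 (w = 31*(-47) = -1457)
N = -1467 (N = -1457 + (11 - 21) = -1457 - 10 = -1467)
1/(o(-38) + N) = 1/(252*(-38) - 1467) = 1/(-9576 - 1467) = 1/(-11043) = -1/11043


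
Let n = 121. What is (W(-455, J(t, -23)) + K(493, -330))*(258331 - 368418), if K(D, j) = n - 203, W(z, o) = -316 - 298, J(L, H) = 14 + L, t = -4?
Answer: 76620552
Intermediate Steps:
W(z, o) = -614
K(D, j) = -82 (K(D, j) = 121 - 203 = -82)
(W(-455, J(t, -23)) + K(493, -330))*(258331 - 368418) = (-614 - 82)*(258331 - 368418) = -696*(-110087) = 76620552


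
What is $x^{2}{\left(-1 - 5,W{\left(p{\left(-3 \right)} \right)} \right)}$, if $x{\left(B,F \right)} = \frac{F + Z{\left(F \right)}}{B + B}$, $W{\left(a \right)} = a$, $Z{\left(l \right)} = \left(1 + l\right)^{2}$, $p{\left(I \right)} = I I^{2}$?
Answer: $\frac{421201}{144} \approx 2925.0$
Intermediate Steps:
$p{\left(I \right)} = I^{3}$
$x{\left(B,F \right)} = \frac{F + \left(1 + F\right)^{2}}{2 B}$ ($x{\left(B,F \right)} = \frac{F + \left(1 + F\right)^{2}}{B + B} = \frac{F + \left(1 + F\right)^{2}}{2 B}$)
$x^{2}{\left(-1 - 5,W{\left(p{\left(-3 \right)} \right)} \right)} = \left(\frac{\left(-3\right)^{3} + \left(1 + \left(-3\right)^{3}\right)^{2}}{2 \left(-1 - 5\right)}\right)^{2} = \left(\frac{-27 + \left(1 - 27\right)^{2}}{2 \left(-1 - 5\right)}\right)^{2} = \left(\frac{-27 + \left(-26\right)^{2}}{2 \left(-6\right)}\right)^{2} = \left(\frac{1}{2} \left(- \frac{1}{6}\right) \left(-27 + 676\right)\right)^{2} = \left(\frac{1}{2} \left(- \frac{1}{6}\right) 649\right)^{2} = \left(- \frac{649}{12}\right)^{2} = \frac{421201}{144}$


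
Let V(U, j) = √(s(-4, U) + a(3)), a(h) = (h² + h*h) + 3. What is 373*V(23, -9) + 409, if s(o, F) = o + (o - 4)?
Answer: 1528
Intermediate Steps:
s(o, F) = -4 + 2*o (s(o, F) = o + (-4 + o) = -4 + 2*o)
a(h) = 3 + 2*h² (a(h) = (h² + h²) + 3 = 2*h² + 3 = 3 + 2*h²)
V(U, j) = 3 (V(U, j) = √((-4 + 2*(-4)) + (3 + 2*3²)) = √((-4 - 8) + (3 + 2*9)) = √(-12 + (3 + 18)) = √(-12 + 21) = √9 = 3)
373*V(23, -9) + 409 = 373*3 + 409 = 1119 + 409 = 1528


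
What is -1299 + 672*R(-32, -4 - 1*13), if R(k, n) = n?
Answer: -12723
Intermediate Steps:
-1299 + 672*R(-32, -4 - 1*13) = -1299 + 672*(-4 - 1*13) = -1299 + 672*(-4 - 13) = -1299 + 672*(-17) = -1299 - 11424 = -12723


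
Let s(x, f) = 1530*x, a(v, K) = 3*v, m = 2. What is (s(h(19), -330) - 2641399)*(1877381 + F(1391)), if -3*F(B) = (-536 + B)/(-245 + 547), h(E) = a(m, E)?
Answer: -1492385987226163/302 ≈ -4.9417e+12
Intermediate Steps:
h(E) = 6 (h(E) = 3*2 = 6)
F(B) = 268/453 - B/906 (F(B) = -(-536 + B)/(3*(-245 + 547)) = -(-536 + B)/(3*302) = -(-268/151 + B/302)/3 = 268/453 - B/906)
(s(h(19), -330) - 2641399)*(1877381 + F(1391)) = (1530*6 - 2641399)*(1877381 + (268/453 - 1/906*1391)) = (9180 - 2641399)*(1877381 + (268/453 - 1391/906)) = -2632219*(1877381 - 285/302) = -2632219*566968777/302 = -1492385987226163/302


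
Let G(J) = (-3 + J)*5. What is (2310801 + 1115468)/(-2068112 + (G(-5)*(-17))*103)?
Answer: -3426269/1998072 ≈ -1.7148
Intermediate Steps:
G(J) = -15 + 5*J
(2310801 + 1115468)/(-2068112 + (G(-5)*(-17))*103) = (2310801 + 1115468)/(-2068112 + ((-15 + 5*(-5))*(-17))*103) = 3426269/(-2068112 + ((-15 - 25)*(-17))*103) = 3426269/(-2068112 - 40*(-17)*103) = 3426269/(-2068112 + 680*103) = 3426269/(-2068112 + 70040) = 3426269/(-1998072) = 3426269*(-1/1998072) = -3426269/1998072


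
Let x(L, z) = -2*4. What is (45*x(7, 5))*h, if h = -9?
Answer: 3240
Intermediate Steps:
x(L, z) = -8
(45*x(7, 5))*h = (45*(-8))*(-9) = -360*(-9) = 3240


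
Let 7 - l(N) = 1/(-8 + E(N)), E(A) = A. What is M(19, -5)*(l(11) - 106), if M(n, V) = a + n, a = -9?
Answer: -2980/3 ≈ -993.33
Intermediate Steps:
M(n, V) = -9 + n
l(N) = 7 - 1/(-8 + N)
M(19, -5)*(l(11) - 106) = (-9 + 19)*((-57 + 7*11)/(-8 + 11) - 106) = 10*((-57 + 77)/3 - 106) = 10*((⅓)*20 - 106) = 10*(20/3 - 106) = 10*(-298/3) = -2980/3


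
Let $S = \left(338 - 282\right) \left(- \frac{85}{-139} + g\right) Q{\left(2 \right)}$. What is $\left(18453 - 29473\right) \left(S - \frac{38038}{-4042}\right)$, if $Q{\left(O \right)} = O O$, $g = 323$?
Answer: $- \frac{224435248158380}{280919} \approx -7.9893 \cdot 10^{8}$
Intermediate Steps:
$Q{\left(O \right)} = O^{2}$
$S = \frac{10075968}{139}$ ($S = \left(338 - 282\right) \left(- \frac{85}{-139} + 323\right) 2^{2} = 56 \left(\left(-85\right) \left(- \frac{1}{139}\right) + 323\right) 4 = 56 \left(\frac{85}{139} + 323\right) 4 = 56 \cdot \frac{44982}{139} \cdot 4 = \frac{2518992}{139} \cdot 4 = \frac{10075968}{139} \approx 72489.0$)
$\left(18453 - 29473\right) \left(S - \frac{38038}{-4042}\right) = \left(18453 - 29473\right) \left(\frac{10075968}{139} - \frac{38038}{-4042}\right) = - 11020 \left(\frac{10075968}{139} - - \frac{19019}{2021}\right) = - 11020 \left(\frac{10075968}{139} + \frac{19019}{2021}\right) = \left(-11020\right) \frac{20366174969}{280919} = - \frac{224435248158380}{280919}$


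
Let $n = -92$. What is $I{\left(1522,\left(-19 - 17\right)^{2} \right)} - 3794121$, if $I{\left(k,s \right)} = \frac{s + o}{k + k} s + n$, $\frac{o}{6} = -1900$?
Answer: $- \frac{2890669789}{761} \approx -3.7985 \cdot 10^{6}$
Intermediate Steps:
$o = -11400$ ($o = 6 \left(-1900\right) = -11400$)
$I{\left(k,s \right)} = -92 + \frac{s \left(-11400 + s\right)}{2 k}$ ($I{\left(k,s \right)} = \frac{s - 11400}{k + k} s - 92 = \frac{-11400 + s}{2 k} s - 92 = \frac{s \left(-11400 + s\right)}{2 k} - 92 = -92 + \frac{s \left(-11400 + s\right)}{2 k}$)
$I{\left(1522,\left(-19 - 17\right)^{2} \right)} - 3794121 = \frac{\left(\left(-19 - 17\right)^{2}\right)^{2} - 11400 \left(-19 - 17\right)^{2} - 280048}{2 \cdot 1522} - 3794121 = \frac{1}{2} \cdot \frac{1}{1522} \left(\left(\left(-36\right)^{2}\right)^{2} - 11400 \left(-36\right)^{2} - 280048\right) - 3794121 = \frac{1}{2} \cdot \frac{1}{1522} \left(1296^{2} - 14774400 - 280048\right) - 3794121 = \frac{1}{2} \cdot \frac{1}{1522} \left(1679616 - 14774400 - 280048\right) - 3794121 = \frac{1}{2} \cdot \frac{1}{1522} \left(-13374832\right) - 3794121 = - \frac{3343708}{761} - 3794121 = - \frac{2890669789}{761}$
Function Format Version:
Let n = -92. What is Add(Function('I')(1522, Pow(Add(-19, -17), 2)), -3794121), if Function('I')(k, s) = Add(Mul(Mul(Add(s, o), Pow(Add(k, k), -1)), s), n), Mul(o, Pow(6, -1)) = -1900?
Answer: Rational(-2890669789, 761) ≈ -3.7985e+6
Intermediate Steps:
o = -11400 (o = Mul(6, -1900) = -11400)
Function('I')(k, s) = Add(-92, Mul(Rational(1, 2), s, Pow(k, -1), Add(-11400, s))) (Function('I')(k, s) = Add(Mul(Mul(Add(s, -11400), Pow(Add(k, k), -1)), s), -92) = Add(Mul(Mul(Add(-11400, s), Pow(Mul(2, k), -1)), s), -92) = Add(Mul(Mul(Add(-11400, s), Mul(Rational(1, 2), Pow(k, -1))), s), -92) = Add(Mul(Mul(Rational(1, 2), Pow(k, -1), Add(-11400, s)), s), -92) = Add(Mul(Rational(1, 2), s, Pow(k, -1), Add(-11400, s)), -92) = Add(-92, Mul(Rational(1, 2), s, Pow(k, -1), Add(-11400, s))))
Add(Function('I')(1522, Pow(Add(-19, -17), 2)), -3794121) = Add(Mul(Rational(1, 2), Pow(1522, -1), Add(Pow(Pow(Add(-19, -17), 2), 2), Mul(-11400, Pow(Add(-19, -17), 2)), Mul(-184, 1522))), -3794121) = Add(Mul(Rational(1, 2), Rational(1, 1522), Add(Pow(Pow(-36, 2), 2), Mul(-11400, Pow(-36, 2)), -280048)), -3794121) = Add(Mul(Rational(1, 2), Rational(1, 1522), Add(Pow(1296, 2), Mul(-11400, 1296), -280048)), -3794121) = Add(Mul(Rational(1, 2), Rational(1, 1522), Add(1679616, -14774400, -280048)), -3794121) = Add(Mul(Rational(1, 2), Rational(1, 1522), -13374832), -3794121) = Add(Rational(-3343708, 761), -3794121) = Rational(-2890669789, 761)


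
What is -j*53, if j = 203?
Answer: -10759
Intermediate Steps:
-j*53 = -1*203*53 = -203*53 = -10759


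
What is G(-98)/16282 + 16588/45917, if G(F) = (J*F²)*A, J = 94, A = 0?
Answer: 16588/45917 ≈ 0.36126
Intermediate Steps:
G(F) = 0 (G(F) = (94*F²)*0 = 0)
G(-98)/16282 + 16588/45917 = 0/16282 + 16588/45917 = 0*(1/16282) + 16588*(1/45917) = 0 + 16588/45917 = 16588/45917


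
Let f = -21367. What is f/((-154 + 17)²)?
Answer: -21367/18769 ≈ -1.1384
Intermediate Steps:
f/((-154 + 17)²) = -21367/(-154 + 17)² = -21367/((-137)²) = -21367/18769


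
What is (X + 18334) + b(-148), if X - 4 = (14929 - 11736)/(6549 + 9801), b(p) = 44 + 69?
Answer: 301677043/16350 ≈ 18451.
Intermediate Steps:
b(p) = 113
X = 68593/16350 (X = 4 + (14929 - 11736)/(6549 + 9801) = 4 + 3193/16350 = 68593/16350 ≈ 4.1953)
(X + 18334) + b(-148) = (68593/16350 + 18334) + 113 = 299829493/16350 + 113 = 301677043/16350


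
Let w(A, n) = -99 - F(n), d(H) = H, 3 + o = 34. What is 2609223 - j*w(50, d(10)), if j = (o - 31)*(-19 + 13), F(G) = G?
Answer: 2609223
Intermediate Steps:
o = 31 (o = -3 + 34 = 31)
w(A, n) = -99 - n
j = 0 (j = (31 - 31)*(-19 + 13) = 0*(-6) = 0)
2609223 - j*w(50, d(10)) = 2609223 - 0*(-99 - 1*10) = 2609223 - 0*(-99 - 10) = 2609223 - 0*(-109) = 2609223 - 1*0 = 2609223 + 0 = 2609223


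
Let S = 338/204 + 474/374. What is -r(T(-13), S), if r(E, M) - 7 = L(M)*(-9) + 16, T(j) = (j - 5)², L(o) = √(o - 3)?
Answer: -23 + 3*I*√330/22 ≈ -23.0 + 2.4772*I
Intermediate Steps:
L(o) = √(-3 + o)
T(j) = (-5 + j)²
S = 193/66 (S = 338*(1/204) + 474*(1/374) = 169/102 + 237/187 = 193/66 ≈ 2.9242)
r(E, M) = 23 - 9*√(-3 + M) (r(E, M) = 7 + (√(-3 + M)*(-9) + 16) = 7 + (-9*√(-3 + M) + 16) = 7 + (16 - 9*√(-3 + M)) = 23 - 9*√(-3 + M))
-r(T(-13), S) = -(23 - 9*√(-3 + 193/66)) = -(23 - 3*I*√330/22) = -23 + 3*I*√330/22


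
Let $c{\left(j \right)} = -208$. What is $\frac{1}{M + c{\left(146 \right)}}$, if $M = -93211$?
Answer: $- \frac{1}{93419} \approx -1.0704 \cdot 10^{-5}$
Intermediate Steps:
$\frac{1}{M + c{\left(146 \right)}} = \frac{1}{-93211 - 208} = \frac{1}{-93419} = - \frac{1}{93419}$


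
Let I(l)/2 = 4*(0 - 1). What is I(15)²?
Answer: 64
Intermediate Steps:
I(l) = -8 (I(l) = 2*(4*(0 - 1)) = 2*(4*(-1)) = 2*(-4) = -8)
I(15)² = (-8)² = 64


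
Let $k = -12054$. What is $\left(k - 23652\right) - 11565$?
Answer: $-47271$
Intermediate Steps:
$\left(k - 23652\right) - 11565 = \left(-12054 - 23652\right) - 11565 = -35706 - 11565 = -47271$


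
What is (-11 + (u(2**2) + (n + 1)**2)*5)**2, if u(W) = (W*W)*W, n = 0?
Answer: 98596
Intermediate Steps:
u(W) = W**3 (u(W) = W**2*W = W**3)
(-11 + (u(2**2) + (n + 1)**2)*5)**2 = (-11 + ((2**2)**3 + (0 + 1)**2)*5)**2 = (-11 + (4**3 + 1**2)*5)**2 = (-11 + (64 + 1)*5)**2 = (-11 + 65*5)**2 = (-11 + 325)**2 = 314**2 = 98596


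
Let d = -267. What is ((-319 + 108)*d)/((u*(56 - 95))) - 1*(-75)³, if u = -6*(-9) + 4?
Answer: 318074971/754 ≈ 4.2185e+5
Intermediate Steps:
u = 58 (u = 54 + 4 = 58)
((-319 + 108)*d)/((u*(56 - 95))) - 1*(-75)³ = ((-319 + 108)*(-267))/((58*(56 - 95))) - 1*(-75)³ = (-211*(-267))/((58*(-39))) - 1*(-421875) = 56337/(-2262) + 421875 = 56337*(-1/2262) + 421875 = -18779/754 + 421875 = 318074971/754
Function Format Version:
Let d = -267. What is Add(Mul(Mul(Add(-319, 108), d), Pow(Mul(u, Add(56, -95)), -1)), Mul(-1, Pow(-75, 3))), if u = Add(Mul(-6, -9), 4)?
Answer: Rational(318074971, 754) ≈ 4.2185e+5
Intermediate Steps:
u = 58 (u = Add(54, 4) = 58)
Add(Mul(Mul(Add(-319, 108), d), Pow(Mul(u, Add(56, -95)), -1)), Mul(-1, Pow(-75, 3))) = Add(Mul(Mul(Add(-319, 108), -267), Pow(Mul(58, Add(56, -95)), -1)), Mul(-1, Pow(-75, 3))) = Add(Mul(Mul(-211, -267), Pow(Mul(58, -39), -1)), Mul(-1, -421875)) = Add(Mul(56337, Pow(-2262, -1)), 421875) = Add(Mul(56337, Rational(-1, 2262)), 421875) = Add(Rational(-18779, 754), 421875) = Rational(318074971, 754)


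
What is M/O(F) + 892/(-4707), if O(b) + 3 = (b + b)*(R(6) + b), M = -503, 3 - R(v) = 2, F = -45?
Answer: -1965755/6208533 ≈ -0.31662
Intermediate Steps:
R(v) = 1 (R(v) = 3 - 1*2 = 3 - 2 = 1)
O(b) = -3 + 2*b*(1 + b) (O(b) = -3 + (b + b)*(1 + b) = -3 + (2*b)*(1 + b) = -3 + 2*b*(1 + b))
M/O(F) + 892/(-4707) = -503/(-3 + 2*(-45) + 2*(-45)²) + 892/(-4707) = -503/(-3 - 90 + 2*2025) + 892*(-1/4707) = -503/(-3 - 90 + 4050) - 892/4707 = -503/3957 - 892/4707 = -1965755/6208533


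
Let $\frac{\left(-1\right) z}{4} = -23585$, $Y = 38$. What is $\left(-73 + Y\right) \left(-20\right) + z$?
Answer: $95040$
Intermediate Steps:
$z = 94340$ ($z = \left(-4\right) \left(-23585\right) = 94340$)
$\left(-73 + Y\right) \left(-20\right) + z = \left(-73 + 38\right) \left(-20\right) + 94340 = \left(-35\right) \left(-20\right) + 94340 = 700 + 94340 = 95040$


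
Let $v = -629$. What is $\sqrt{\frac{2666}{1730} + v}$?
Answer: $\frac{4 i \sqrt{29342530}}{865} \approx 25.049 i$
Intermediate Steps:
$\sqrt{\frac{2666}{1730} + v} = \sqrt{\frac{2666}{1730} - 629} = \sqrt{2666 \cdot \frac{1}{1730} - 629} = \sqrt{\frac{1333}{865} - 629} = \sqrt{- \frac{542752}{865}} = \frac{4 i \sqrt{29342530}}{865}$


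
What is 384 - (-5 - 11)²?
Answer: 128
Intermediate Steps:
384 - (-5 - 11)² = 384 - 1*(-16)² = 384 - 1*256 = 384 - 256 = 128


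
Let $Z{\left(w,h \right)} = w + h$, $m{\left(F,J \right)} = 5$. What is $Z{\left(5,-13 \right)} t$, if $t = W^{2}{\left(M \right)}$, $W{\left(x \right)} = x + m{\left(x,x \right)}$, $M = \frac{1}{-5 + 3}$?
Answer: $-162$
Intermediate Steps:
$M = - \frac{1}{2}$ ($M = \frac{1}{-2} = - \frac{1}{2} \approx -0.5$)
$W{\left(x \right)} = 5 + x$ ($W{\left(x \right)} = x + 5 = 5 + x$)
$t = \frac{81}{4}$ ($t = \left(5 - \frac{1}{2}\right)^{2} = \left(\frac{9}{2}\right)^{2} = \frac{81}{4} \approx 20.25$)
$Z{\left(w,h \right)} = h + w$
$Z{\left(5,-13 \right)} t = \left(-13 + 5\right) \frac{81}{4} = \left(-8\right) \frac{81}{4} = -162$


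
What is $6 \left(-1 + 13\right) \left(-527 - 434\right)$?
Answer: $-69192$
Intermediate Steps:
$6 \left(-1 + 13\right) \left(-527 - 434\right) = 6 \cdot 12 \left(-961\right) = 72 \left(-961\right) = -69192$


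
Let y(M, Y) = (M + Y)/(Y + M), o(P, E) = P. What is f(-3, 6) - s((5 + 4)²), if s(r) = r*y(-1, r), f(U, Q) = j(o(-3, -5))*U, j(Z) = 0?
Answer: -81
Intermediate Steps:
y(M, Y) = 1 (y(M, Y) = (M + Y)/(M + Y) = 1)
f(U, Q) = 0 (f(U, Q) = 0*U = 0)
s(r) = r (s(r) = r*1 = r)
f(-3, 6) - s((5 + 4)²) = 0 - (5 + 4)² = 0 - 1*9² = 0 - 1*81 = 0 - 81 = -81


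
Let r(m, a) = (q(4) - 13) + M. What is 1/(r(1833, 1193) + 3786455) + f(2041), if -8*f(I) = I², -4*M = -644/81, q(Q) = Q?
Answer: -1277623889611799/2453618296 ≈ -5.2071e+5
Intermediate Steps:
M = 161/81 (M = -(-161)/81 = -¼*(-644/81) = 161/81 ≈ 1.9877)
r(m, a) = -568/81 (r(m, a) = (4 - 13) + 161/81 = -9 + 161/81 = -568/81)
f(I) = -I²/8
1/(r(1833, 1193) + 3786455) + f(2041) = 1/(-568/81 + 3786455) - ⅛*2041² = 1/(306702287/81) - ⅛*4165681 = 81/306702287 - 4165681/8 = -1277623889611799/2453618296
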